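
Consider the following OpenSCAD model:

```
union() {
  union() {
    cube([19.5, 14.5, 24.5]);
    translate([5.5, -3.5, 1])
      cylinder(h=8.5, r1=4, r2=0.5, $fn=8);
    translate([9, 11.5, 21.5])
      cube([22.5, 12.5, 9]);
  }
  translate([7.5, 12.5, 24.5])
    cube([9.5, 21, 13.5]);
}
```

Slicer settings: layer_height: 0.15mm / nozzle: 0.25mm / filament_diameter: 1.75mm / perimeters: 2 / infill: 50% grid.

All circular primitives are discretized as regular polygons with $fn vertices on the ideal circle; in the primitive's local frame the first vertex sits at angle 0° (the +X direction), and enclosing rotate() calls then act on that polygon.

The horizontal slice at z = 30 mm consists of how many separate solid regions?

1

At z = 30 mm: the cube is absent (z outside [0, 24.5]); the cone at (5.5, -3.5) does not reach this height (z outside [1, 9.5]); the 22.5×12.5 cube at (9, 11.5) contributes its full rectangle; Combining (union): only the 22.5×12.5 cube at (9, 11.5) is present, so the union is just that shape — 1 connected region; the cube at (7.5, 12.5) is present — its section is the full 9.5×21 rectangle; Merging all regions: the regions partially overlap (shared area 92.00 mm²), so overlapping operands fuse into one piece — 1 connected region. The result has 1 disconnected region.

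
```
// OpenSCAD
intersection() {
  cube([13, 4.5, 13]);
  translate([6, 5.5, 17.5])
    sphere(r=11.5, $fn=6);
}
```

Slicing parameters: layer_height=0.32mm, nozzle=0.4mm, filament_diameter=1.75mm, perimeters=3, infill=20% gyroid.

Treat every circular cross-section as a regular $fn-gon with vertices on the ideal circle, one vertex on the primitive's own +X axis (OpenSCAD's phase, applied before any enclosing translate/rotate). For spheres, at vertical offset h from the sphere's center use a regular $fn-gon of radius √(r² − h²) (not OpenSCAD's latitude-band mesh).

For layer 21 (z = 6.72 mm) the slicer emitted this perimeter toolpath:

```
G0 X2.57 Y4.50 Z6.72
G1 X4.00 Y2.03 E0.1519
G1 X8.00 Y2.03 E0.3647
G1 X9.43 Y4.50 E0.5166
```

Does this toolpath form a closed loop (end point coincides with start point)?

Start point (G0): (2.57, 4.50). End point (last G1): the path does not return to the start — open.

no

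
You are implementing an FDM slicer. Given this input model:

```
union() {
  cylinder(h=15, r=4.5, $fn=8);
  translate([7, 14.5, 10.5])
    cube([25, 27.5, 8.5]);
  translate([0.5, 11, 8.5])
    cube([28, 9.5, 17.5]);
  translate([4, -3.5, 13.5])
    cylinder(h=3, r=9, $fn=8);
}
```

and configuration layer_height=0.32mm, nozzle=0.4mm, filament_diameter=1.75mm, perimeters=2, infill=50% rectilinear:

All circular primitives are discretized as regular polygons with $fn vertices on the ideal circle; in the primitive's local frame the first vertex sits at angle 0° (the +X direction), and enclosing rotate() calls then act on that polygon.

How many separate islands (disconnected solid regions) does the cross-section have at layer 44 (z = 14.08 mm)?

At z = 14.08 mm: the r=4.5 cylinder contributes a regular 8-gon of circumradius 4.5; the cube at (7, 14.5) is present — its section is the full 25×27.5 rectangle; the 28×9.5 cube at (0.5, 11) contributes its full rectangle; the r=9 cylinder at (4, -3.5) gives a regular 8-gon of circumradius 9 (constant along its height); Taking the union: the regions partially overlap (shared area 180.78 mm²), so overlapping operands fuse into one piece — 2 connected regions. Overall, the cross-section has 2 separate islands. Island count = 2.

2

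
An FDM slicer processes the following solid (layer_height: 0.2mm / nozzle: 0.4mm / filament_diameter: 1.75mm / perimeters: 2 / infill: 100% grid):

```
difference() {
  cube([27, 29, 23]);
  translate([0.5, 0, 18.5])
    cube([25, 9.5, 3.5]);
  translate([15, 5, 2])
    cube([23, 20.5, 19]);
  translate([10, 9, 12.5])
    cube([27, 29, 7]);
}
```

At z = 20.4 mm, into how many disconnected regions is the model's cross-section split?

2

At z = 20.4 mm: the cube (footprint 27×29) is included at this height; the cube at (0.5, 0) is present — its section is the full 25×9.5 rectangle; the cube at (15, 5) (footprint 23×20.5) is included at this height; the cube at (10, 9) does not reach this height (z outside [12.5, 19.5]); After the difference (first − rest): starting from the 27×29 cube, the 25×9.5 cube at (0.5, 0) lies inside it touching the edge (removes its full 237.50 mm²); the 23×20.5 cube at (15, 5) partially overlaps it — only the 198.75 mm² overlap (of its 471.50 mm²) is removed, clipping the outline — 2 connected regions. The result has 2 disconnected regions.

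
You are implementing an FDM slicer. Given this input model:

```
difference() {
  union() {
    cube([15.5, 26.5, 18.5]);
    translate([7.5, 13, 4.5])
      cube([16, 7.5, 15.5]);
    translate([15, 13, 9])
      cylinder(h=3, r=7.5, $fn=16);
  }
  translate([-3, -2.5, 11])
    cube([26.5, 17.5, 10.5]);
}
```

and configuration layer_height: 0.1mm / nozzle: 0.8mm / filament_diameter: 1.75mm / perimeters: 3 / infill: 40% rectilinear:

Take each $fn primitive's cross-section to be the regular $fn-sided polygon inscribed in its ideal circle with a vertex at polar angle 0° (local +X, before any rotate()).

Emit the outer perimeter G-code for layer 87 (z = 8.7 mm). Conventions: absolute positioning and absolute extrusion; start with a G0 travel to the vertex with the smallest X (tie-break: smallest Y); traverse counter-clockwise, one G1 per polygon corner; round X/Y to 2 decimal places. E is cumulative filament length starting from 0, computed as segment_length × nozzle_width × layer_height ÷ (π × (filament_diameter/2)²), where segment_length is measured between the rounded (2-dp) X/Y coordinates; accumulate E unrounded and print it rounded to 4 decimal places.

At z = 8.7 mm: the cube (footprint 15.5×26.5) is included at this height; the cube at (7.5, 13) is present — its section is the full 16×7.5 rectangle; the cylinder at (15, 13) is not intersected at this z (z outside [9, 12]); Merging all regions: the regions partially overlap (shared area 60.00 mm²), so overlapping operands fuse into one piece — 1 connected region; the cube at (-3, -2.5) does not reach this height (z outside [11, 21.5]); Taking the first minus the rest: none of the subtracted shapes is present at this height, so the result so far is unchanged — 1 connected region. The outline is a single polygon with 8 vertices. Extrusion per mm of travel: 0.8 × 0.1 / (π × 0.875²) = 0.033260. Accumulating E over each segment gives final E = 3.3260.

G0 X0.00 Y0.00 Z8.70
G1 X15.50 Y0.00 E0.5155
G1 X15.50 Y13.00 E0.9479
G1 X23.50 Y13.00 E1.2140
G1 X23.50 Y20.50 E1.4634
G1 X15.50 Y20.50 E1.7295
G1 X15.50 Y26.50 E1.9291
G1 X0.00 Y26.50 E2.4446
G1 X0.00 Y0.00 E3.3260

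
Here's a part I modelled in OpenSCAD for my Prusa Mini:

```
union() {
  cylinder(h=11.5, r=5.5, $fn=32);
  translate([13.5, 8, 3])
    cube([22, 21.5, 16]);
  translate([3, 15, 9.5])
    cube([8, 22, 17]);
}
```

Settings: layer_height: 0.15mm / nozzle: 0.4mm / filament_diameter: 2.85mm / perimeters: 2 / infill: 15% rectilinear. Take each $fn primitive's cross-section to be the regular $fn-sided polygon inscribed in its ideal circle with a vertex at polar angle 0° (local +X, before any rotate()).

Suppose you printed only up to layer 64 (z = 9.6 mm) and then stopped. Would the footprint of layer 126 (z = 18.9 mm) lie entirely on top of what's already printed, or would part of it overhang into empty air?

Compare the two slices. At z = 9.6: the cylinder: section is a regular 32-gon, circumradius r=5.5 (area = (32/2)·5.500²·sin(360°/32) = 94.42 mm²); the cube at (13.5, 8) (footprint 22×21.5) is included at this height (area 473.00 mm²); the cube at (3, 15) (footprint 8×22) is included at this height (area 176.00 mm²); Merging all regions: the 3 present regions are separate (no shared area or edge), so areas and boundary lengths simply add and each stays a separate island — area = 743.42 mm². At z = 18.9: the cylinder is absent (z outside [0, 11.5]); the cube at (13.5, 8) (footprint 22×21.5) is included at this height (area 473.00 mm²); the cube at (3, 15) is present — its section is the full 8×22 rectangle (area 176.00 mm²); Merging all regions: the 2 present regions are separate (no shared area or edge), so areas and boundary lengths simply add and each stays a separate island — area = 649.00 mm². Checking containment: the cross-section at z = 18.9 is a subset of the cross-section at z = 9.6.

entirely on top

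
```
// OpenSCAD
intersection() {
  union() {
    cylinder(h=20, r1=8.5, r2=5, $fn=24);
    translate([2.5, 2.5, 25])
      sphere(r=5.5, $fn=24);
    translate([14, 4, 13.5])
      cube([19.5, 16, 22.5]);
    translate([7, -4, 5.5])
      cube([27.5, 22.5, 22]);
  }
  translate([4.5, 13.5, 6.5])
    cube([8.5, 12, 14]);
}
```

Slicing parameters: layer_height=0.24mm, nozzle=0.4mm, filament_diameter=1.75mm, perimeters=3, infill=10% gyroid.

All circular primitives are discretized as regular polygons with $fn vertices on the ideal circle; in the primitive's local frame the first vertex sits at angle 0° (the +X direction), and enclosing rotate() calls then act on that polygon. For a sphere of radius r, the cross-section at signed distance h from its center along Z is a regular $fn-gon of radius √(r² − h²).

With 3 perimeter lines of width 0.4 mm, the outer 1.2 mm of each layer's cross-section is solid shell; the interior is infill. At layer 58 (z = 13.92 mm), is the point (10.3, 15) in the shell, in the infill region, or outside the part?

At z = 13.92 mm: the cone: at t=0.696 of its height the radius interpolates to r₁+(r₂−r₁)t = 6.064, giving a regular 24-gon of that circumradius; the sphere at (2.5, 2.5) does not reach this height (|z−center|=11.080 > r=5.5); the cube at (14, 4) is present — its section is the full 19.5×16 rectangle; the cube at (7, -4) is present — its section is the full 27.5×22.5 rectangle; Combining (union): the regions partially overlap (shared area 282.75 mm²), so overlapping operands fuse into one piece — 2 connected regions; the 8.5×12 cube at (4.5, 13.5) contributes its full rectangle; Taking the intersection: the 8.5×12 cube at (4.5, 13.5) partially overlaps the result so far; clipping to the common part keeps 30.00 mm² — 1 connected region. Overall, the cross-section is a single solid region. The nearest boundary edge runs (13.00, 13.50)→(7.00, 13.50); distance from the point to it = 1.50 mm. The point is inside the cross-section and 1.50 mm from the nearest boundary — more than the 1.2 mm shell width (3 × 0.4), so it's in the infill interior.

infill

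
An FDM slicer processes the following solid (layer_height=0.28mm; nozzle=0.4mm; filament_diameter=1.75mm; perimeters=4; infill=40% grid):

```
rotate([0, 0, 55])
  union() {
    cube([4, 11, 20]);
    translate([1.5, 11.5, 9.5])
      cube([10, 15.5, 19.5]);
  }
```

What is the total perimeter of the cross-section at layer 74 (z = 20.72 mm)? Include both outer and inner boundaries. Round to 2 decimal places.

At z = 20.72 mm: the cube is absent (z outside [0, 20]); the cube at (1.5, 11.5) is present — its section is the full 10×15.5 rectangle (perimeter 51.00 mm); Taking the union: only the 10×15.5 cube at (1.5, 11.5) is present, so the union is just that shape — boundary = 51.00 mm; (whole slice rotated 55° about Z — lengths, areas and connectivity unchanged). Overall, the cross-section is a single solid region. Total boundary length (outer) = 51.00 mm.

51.00 mm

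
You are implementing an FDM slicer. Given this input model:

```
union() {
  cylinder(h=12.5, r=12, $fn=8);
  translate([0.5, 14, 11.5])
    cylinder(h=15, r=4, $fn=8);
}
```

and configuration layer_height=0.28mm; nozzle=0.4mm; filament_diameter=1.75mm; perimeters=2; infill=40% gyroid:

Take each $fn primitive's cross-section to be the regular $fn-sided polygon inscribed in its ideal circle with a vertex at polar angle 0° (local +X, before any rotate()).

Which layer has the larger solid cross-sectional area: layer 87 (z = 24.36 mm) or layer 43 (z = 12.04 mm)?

Layer 87 (z = 24.36): the cylinder does not reach this height (z outside [0, 12.5]); the r=4 cylinder at (0.5, 14) gives a regular 8-gon of circumradius 4 (constant along its height) (area = (8/2)·4.000²·sin(360°/8) = 45.25 mm²); Taking the union: only the r=4 cylinder at (0.5, 14) is present, so the union is just that shape — area = 45.25 mm². So its area = 45.25 mm². Layer 43 (z = 12.04): the cylinder: section is a regular 8-gon, circumradius r=12 (area = (8/2)·12.000²·sin(360°/8) = 407.29 mm²); the cylinder at (0.5, 14): section is a regular 8-gon, circumradius r=4 (area = (8/2)·4.000²·sin(360°/8) = 45.25 mm²); Taking the union: the regions partially overlap — summed areas 452.55 mm² minus the doubly-counted overlap 4.78 mm² gives 447.77 mm² — area = 447.77 mm². So its area = 447.77 mm². Layer 43 is larger (447.77 vs 45.25 mm²).

layer 43 (z = 12.04 mm)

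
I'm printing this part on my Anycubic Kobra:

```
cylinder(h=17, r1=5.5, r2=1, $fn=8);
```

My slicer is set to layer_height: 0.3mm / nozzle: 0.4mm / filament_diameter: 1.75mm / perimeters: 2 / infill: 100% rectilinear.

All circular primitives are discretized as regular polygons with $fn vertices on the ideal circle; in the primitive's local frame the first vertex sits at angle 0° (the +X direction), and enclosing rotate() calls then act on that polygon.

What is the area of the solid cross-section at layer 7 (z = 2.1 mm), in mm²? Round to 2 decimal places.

69.14 mm²

At z = 2.1 mm: the cone contributes a regular 8-gon of circumradius 4.944 (interpolated between r1=5.5 and r2=1 at t=0.124) (area = (8/2)·4.944²·sin(360°/8) = 69.14 mm²). Overall, the cross-section is a single solid region. Net area = 69.14 mm².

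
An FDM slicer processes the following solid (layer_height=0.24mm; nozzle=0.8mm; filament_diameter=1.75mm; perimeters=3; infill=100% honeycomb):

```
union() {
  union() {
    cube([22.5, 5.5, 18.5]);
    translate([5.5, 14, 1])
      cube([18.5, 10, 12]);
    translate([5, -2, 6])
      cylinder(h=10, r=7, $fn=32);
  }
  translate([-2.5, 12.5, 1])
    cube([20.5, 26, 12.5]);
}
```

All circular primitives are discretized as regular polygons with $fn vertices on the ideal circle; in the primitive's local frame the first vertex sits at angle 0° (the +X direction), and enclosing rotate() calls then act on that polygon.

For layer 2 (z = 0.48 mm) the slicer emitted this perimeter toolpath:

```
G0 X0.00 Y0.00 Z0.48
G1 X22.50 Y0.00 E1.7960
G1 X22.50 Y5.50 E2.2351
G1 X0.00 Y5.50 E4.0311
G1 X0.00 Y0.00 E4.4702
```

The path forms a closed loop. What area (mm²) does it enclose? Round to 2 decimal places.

123.75 mm²

Apply the shoelace formula to the sequence of (X, Y) vertices; enclosed area = 123.75 mm².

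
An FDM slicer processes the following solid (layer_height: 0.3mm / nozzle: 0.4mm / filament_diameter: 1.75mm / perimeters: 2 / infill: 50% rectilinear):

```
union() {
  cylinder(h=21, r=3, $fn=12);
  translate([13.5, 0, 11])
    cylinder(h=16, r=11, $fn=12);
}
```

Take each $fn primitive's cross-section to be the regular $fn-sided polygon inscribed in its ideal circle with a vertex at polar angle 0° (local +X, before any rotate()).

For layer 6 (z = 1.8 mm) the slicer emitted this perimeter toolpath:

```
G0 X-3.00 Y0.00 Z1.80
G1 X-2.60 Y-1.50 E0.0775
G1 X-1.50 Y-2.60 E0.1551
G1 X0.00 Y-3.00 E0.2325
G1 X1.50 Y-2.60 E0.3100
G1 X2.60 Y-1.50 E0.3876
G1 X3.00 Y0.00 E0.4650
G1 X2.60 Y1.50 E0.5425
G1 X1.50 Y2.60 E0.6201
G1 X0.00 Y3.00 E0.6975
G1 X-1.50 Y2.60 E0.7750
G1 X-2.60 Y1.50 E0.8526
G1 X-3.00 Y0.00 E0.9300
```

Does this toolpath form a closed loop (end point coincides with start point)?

yes

Start point (G0): (-3.00, 0.00). End point (last G1): the path returns to the start — closed.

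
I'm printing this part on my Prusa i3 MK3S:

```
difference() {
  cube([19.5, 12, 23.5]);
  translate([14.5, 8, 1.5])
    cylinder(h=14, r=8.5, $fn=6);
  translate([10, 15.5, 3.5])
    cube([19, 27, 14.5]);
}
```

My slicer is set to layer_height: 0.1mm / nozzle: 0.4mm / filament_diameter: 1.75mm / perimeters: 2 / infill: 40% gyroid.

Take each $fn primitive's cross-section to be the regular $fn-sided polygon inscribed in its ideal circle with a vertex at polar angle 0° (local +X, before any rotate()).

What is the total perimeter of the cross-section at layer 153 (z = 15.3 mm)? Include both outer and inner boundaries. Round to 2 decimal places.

64.87 mm

At z = 15.3 mm: the cube (footprint 19.5×12) is included at this height (perimeter 63.00 mm); the r=8.5 cylinder at (14.5, 8) gives a regular 6-gon of circumradius 8.5 (constant along its height) (perimeter = 2·6·8.500·sin(180°/6) = 51.00 mm); the cube at (10, 15.5) (footprint 19×27) is included at this height (perimeter 92.00 mm); Taking the first minus the rest: starting from the 19.5×12 cube, the r=8.5 cylinder at (14.5, 8) partially overlaps it — only the 132.63 mm² overlap (of its 187.71 mm²) is removed, clipping the outline; the 19×27 cube at (10, 15.5) misses the remaining region (no effect) — boundary = 64.87 mm. Overall, the cross-section is a single solid region. Total boundary length (outer) = 64.87 mm.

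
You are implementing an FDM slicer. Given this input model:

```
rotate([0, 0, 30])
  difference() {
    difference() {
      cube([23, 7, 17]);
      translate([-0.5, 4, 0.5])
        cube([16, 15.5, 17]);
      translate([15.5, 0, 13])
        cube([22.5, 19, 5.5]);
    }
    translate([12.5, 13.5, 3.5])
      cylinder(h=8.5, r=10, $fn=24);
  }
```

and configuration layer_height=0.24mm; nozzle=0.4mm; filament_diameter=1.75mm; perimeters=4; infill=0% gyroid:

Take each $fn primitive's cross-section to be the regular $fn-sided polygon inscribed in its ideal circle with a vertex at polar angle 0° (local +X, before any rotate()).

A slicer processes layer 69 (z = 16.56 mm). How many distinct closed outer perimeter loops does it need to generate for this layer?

1

At z = 16.56 mm: the cube is present — its section is the full 23×7 rectangle; the cube at (-0.5, 4) is present — its section is the full 16×15.5 rectangle; the cube at (15.5, 0) is present — its section is the full 22.5×19 rectangle; Subtracting the remaining from the first: starting from the 23×7 cube, the 16×15.5 cube at (-0.5, 4) partially overlaps it — only the 46.50 mm² overlap (of its 248.00 mm²) is removed, clipping the outline; the 22.5×19 cube at (15.5, 0) partially overlaps it — only the 52.50 mm² overlap (of its 427.50 mm²) is removed, clipping the outline — 1 connected region; the cylinder at (12.5, 13.5) is absent (z outside [3.5, 12]); Subtracting the remaining from the first: none of the subtracted shapes is present at this height, so that combined region is unchanged — 1 connected region; (whole slice rotated 30° about Z — lengths, areas and connectivity unchanged). The result has 1 disconnected region.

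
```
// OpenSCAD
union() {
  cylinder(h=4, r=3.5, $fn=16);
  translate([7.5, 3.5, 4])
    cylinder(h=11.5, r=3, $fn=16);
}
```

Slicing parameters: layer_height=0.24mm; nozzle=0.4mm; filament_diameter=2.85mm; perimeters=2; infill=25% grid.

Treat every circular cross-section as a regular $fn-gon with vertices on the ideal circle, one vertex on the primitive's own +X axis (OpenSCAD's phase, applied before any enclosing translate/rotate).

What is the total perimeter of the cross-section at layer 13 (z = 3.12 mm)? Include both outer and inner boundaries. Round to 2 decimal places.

At z = 3.12 mm: the cylinder: section is a regular 16-gon, circumradius r=3.5 (perimeter = 2·16·3.500·sin(180°/16) = 21.85 mm); the cylinder at (7.5, 3.5) is absent (z outside [4, 15.5]); Taking the union: only the r=3.5 cylinder is present, so the union is just that shape — boundary = 21.85 mm. Overall, the cross-section is a single solid region. Total boundary length (outer) = 21.85 mm.

21.85 mm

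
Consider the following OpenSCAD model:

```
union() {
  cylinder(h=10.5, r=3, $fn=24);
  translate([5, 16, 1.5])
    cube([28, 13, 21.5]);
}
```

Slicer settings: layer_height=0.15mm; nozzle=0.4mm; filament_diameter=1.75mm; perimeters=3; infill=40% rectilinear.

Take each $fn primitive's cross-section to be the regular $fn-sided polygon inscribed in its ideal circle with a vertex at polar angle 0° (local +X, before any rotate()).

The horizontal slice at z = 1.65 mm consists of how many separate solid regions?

At z = 1.65 mm: the r=3 cylinder gives a regular 24-gon of circumradius 3 (constant along its height); the cube at (5, 16) (footprint 28×13) is included at this height; Taking the union: the 2 present regions are separate (no shared area or edge), so areas and boundary lengths simply add and each stays a separate island — 2 connected regions. The result has 2 disconnected regions.

2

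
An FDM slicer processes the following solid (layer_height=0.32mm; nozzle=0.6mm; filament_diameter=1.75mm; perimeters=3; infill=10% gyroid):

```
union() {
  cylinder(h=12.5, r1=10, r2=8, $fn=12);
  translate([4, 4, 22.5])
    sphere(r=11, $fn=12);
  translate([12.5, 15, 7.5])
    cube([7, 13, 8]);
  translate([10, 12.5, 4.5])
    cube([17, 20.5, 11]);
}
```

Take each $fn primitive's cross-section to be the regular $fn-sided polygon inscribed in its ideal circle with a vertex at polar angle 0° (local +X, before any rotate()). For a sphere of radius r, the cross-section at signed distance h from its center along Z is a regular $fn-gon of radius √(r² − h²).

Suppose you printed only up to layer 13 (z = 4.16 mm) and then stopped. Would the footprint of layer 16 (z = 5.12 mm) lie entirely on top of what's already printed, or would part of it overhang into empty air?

part overhangs

Compare the two slices. At z = 4.16: the cone contributes a regular 12-gon of circumradius 9.334 (interpolated between r1=10 and r2=8 at t=0.333) (area = (12/2)·9.334²·sin(360°/12) = 261.39 mm²); the sphere at (4, 4) is not intersected at this z (|z−center|=18.340 > r=11); the cube at (12.5, 15) is absent (z outside [7.5, 15.5]); the cube at (10, 12.5) does not reach this height (z outside [4.5, 15.5]); Merging all regions: only the cone is present, so the union is just that shape — area = 261.39 mm². At z = 5.12: the cone (r1=10→r2=8) has section circumradius 9.181 here — a regular 12-gon (area = (12/2)·9.181²·sin(360°/12) = 252.86 mm²); the sphere at (4, 4) does not reach this height (|z−center|=17.380 > r=11); the cube at (12.5, 15) is not intersected at this z (z outside [7.5, 15.5]); the cube at (10, 12.5) is present — its section is the full 17×20.5 rectangle (area 348.50 mm²); Combining (union): the 2 present regions are separate (no shared area or edge), so areas and boundary lengths simply add and each stays a separate island — area = 601.36 mm². Checking containment: at z = 5.12 the cross-section extends beyond the z = 4.16 cross-section by about 348.50 mm².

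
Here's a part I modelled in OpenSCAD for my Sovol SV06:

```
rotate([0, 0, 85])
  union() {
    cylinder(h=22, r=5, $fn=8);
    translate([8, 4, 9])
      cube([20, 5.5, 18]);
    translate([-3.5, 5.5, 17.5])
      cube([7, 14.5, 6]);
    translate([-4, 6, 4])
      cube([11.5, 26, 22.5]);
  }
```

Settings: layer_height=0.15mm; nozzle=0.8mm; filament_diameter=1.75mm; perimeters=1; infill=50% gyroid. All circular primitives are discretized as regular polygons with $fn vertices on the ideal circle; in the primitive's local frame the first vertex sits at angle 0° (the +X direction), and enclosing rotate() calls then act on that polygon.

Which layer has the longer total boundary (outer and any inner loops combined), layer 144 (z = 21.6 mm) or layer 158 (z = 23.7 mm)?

Layer 144 (z = 21.6): the cylinder: section is a regular 8-gon, circumradius r=5 (perimeter = 2·8·5.000·sin(180°/8) = 30.61 mm); the 20×5.5 cube at (8, 4) contributes its full rectangle (perimeter 51.00 mm); the cube at (-3.5, 5.5) is present — its section is the full 7×14.5 rectangle (perimeter 43.00 mm); the cube at (-4, 6) (footprint 11.5×26) is included at this height (perimeter 75.00 mm); Combining (union): the regions partially overlap (shared area 98.00 mm²), so the edge portions inside another operand are dropped and the merged outline is re-measured after clipping — boundary = 157.61 mm; (whole slice rotated 85° about Z — lengths, areas and connectivity unchanged). So its perimeter = 157.61 mm. Layer 158 (z = 23.7): the cylinder is not intersected at this z (z outside [0, 22]); the cube at (8, 4) is present — its section is the full 20×5.5 rectangle (perimeter 51.00 mm); the cube at (-3.5, 5.5) is absent (z outside [17.5, 23.5]); the cube at (-4, 6) (footprint 11.5×26) is included at this height (perimeter 75.00 mm); Taking the union: the 2 present regions are separate (no shared area or edge), so areas and boundary lengths simply add and each stays a separate island — boundary = 126.00 mm; (rotated 85° about Z; rotation is an isometry so areas/perimeters/island counts are preserved). So its perimeter = 126.00 mm. Layer 144 is larger (157.61 vs 126.00 mm).

layer 144 (z = 21.6 mm)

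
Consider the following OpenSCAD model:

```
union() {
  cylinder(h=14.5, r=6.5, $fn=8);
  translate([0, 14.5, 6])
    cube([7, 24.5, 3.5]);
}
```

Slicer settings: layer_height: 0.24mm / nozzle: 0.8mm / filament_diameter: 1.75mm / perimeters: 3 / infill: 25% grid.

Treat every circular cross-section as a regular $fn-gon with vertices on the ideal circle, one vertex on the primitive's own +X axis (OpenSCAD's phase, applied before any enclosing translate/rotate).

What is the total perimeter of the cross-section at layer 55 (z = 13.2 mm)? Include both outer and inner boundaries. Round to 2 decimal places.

39.80 mm

At z = 13.2 mm: the cylinder: section is a regular 8-gon, circumradius r=6.5 (perimeter = 2·8·6.500·sin(180°/8) = 39.80 mm); the cube at (0, 14.5) does not reach this height (z outside [6, 9.5]); Merging all regions: only the r=6.5 cylinder is present, so the union is just that shape — boundary = 39.80 mm. Overall, the cross-section is a single solid region. Total boundary length (outer) = 39.80 mm.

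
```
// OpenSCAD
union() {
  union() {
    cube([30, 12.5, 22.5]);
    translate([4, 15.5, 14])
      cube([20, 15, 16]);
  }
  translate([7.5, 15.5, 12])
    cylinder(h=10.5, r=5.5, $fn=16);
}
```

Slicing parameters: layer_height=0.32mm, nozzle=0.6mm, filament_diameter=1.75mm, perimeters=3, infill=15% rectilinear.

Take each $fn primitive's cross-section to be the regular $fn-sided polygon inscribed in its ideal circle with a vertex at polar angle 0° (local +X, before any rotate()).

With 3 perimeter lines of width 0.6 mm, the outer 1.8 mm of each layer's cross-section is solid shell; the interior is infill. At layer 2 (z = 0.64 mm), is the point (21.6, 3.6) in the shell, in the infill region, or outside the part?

infill

At z = 0.64 mm: the 30×12.5 cube contributes its full rectangle; the cube at (4, 15.5) is not intersected at this z (z outside [14, 30]); Taking the union: only the 30×12.5 cube is present, so the union is just that shape — 1 connected region; the cylinder at (7.5, 15.5) is not intersected at this z (z outside [12, 22.5]); Merging all regions: only the result so far is present, so the union is just that shape — 1 connected region. Overall, the cross-section is a single solid region. The nearest boundary edge runs (0.00, 0.00)→(30.00, 0.00); distance from the point to it = 3.60 mm. The point is inside the cross-section and 3.60 mm from the nearest boundary — more than the 1.8 mm shell width (3 × 0.6), so it's in the infill interior.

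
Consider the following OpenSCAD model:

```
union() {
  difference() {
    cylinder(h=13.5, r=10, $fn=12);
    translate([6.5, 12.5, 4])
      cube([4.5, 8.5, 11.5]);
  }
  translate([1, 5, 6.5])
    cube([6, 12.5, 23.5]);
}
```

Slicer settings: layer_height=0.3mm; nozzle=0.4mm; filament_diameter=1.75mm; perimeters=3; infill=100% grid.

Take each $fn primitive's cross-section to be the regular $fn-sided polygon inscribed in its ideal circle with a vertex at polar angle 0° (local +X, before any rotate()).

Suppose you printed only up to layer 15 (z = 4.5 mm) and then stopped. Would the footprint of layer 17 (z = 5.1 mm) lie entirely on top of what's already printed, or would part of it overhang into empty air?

entirely on top

Compare the two slices. At z = 4.5: the r=10 cylinder gives a regular 12-gon of circumradius 10 (constant along its height) (area = (12/2)·10.000²·sin(360°/12) = 300.00 mm²); the cube at (6.5, 12.5) (footprint 4.5×8.5) is included at this height (area 38.25 mm²); Taking the first minus the rest: starting from the r=10 cylinder (300.00 mm²), the 4.5×8.5 cube at (6.5, 12.5) misses the remaining region (no effect) — area = 300.00 mm²; the cube at (1, 5) is absent (z outside [6.5, 30]); Taking the union: only the result so far is present, so the union is just that shape — area = 300.00 mm². At z = 5.1: the r=10 cylinder contributes a regular 12-gon of circumradius 10 (area = (12/2)·10.000²·sin(360°/12) = 300.00 mm²); the 4.5×8.5 cube at (6.5, 12.5) contributes its full rectangle (area 38.25 mm²); After the difference (first − rest): starting from the r=10 cylinder (300.00 mm²), the 4.5×8.5 cube at (6.5, 12.5) misses the remaining region (no effect) — area = 300.00 mm²; the cube at (1, 5) does not reach this height (z outside [6.5, 30]); Taking the union: only the result so far is present, so the union is just that shape — area = 300.00 mm². Checking containment: the cross-section at z = 5.1 is a subset of the cross-section at z = 4.5.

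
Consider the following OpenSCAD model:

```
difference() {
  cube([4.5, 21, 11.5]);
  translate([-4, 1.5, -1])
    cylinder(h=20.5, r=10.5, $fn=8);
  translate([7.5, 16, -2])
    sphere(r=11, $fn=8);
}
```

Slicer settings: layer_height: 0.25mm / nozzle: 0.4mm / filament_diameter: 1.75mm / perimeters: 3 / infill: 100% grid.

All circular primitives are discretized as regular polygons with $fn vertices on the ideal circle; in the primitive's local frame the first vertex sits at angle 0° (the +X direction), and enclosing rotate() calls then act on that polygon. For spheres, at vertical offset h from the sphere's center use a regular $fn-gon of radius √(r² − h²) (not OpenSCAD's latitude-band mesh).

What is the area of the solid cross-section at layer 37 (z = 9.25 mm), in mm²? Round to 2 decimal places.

At z = 9.25 mm: the 4.5×21 cube contributes its full rectangle (area 94.50 mm²); the cylinder at (-4, 1.5): section is a regular 8-gon, circumradius r=10.5 (area = (8/2)·10.500²·sin(360°/8) = 311.83 mm²); the sphere at (7.5, 16) is not intersected at this z (|z−center|=11.250 > r=11); After the difference (first − rest): starting from the 4.5×21 cube (94.50 mm²), the r=10.5 cylinder at (-4, 1.5) partially overlaps it — only the 41.19 mm² overlap (of its 311.83 mm²) is removed, clipping the outline — area = 53.31 mm². Overall, the cross-section is a single solid region. Net area = 53.31 mm².

53.31 mm²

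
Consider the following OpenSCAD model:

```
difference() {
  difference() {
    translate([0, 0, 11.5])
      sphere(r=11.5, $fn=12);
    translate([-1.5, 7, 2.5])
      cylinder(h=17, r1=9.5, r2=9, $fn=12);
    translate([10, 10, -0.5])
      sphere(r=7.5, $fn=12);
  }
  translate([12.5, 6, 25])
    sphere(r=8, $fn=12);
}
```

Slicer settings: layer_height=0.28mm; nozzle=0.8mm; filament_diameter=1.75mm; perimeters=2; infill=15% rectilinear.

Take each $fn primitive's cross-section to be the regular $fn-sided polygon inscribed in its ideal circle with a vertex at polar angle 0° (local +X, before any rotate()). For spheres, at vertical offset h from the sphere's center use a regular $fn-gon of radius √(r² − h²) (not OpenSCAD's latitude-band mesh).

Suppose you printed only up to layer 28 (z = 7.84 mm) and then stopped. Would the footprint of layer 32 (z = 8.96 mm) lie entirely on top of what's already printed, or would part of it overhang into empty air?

Compare the two slices. At z = 7.84: the r=11.5 sphere slices to a regular 12-gon of circumradius 10.902 (√(r²−h²) with h=3.66 from center) (area = (12/2)·10.902²·sin(360°/12) = 356.56 mm²); the cone at (-1.5, 7) contributes a regular 12-gon of circumradius 9.343 (interpolated between r1=9.5 and r2=9 at t=0.314) (area = (12/2)·9.343²·sin(360°/12) = 261.87 mm²); the sphere at (10, 10) is absent (|z−center|=8.340 > r=7.5); After the difference (first − rest): starting from the r=11.5 sphere (356.56 mm²), the cone at (-1.5, 7) partially overlaps it — only the 167.52 mm² overlap (of its 261.87 mm²) is removed, clipping the outline — area = 189.05 mm²; the sphere at (12.5, 6) is not intersected at this z (|z−center|=17.160 > r=8); Taking the first minus the rest: none of the subtracted shapes is present at this height, so that combined region is unchanged — area = 189.05 mm². At z = 8.96: the r=11.5 sphere contributes a regular 12-gon of circumradius √(11.5²−2.54²) = 11.216 (area = (12/2)·11.216²·sin(360°/12) = 377.40 mm²); the cone at (-1.5, 7): at t=0.380 of its height the radius interpolates to r₁+(r₂−r₁)t = 9.310, giving a regular 12-gon of that circumradius (area = (12/2)·9.310²·sin(360°/12) = 260.03 mm²); the sphere at (10, 10) does not reach this height (|z−center|=9.460 > r=7.5); Subtracting the remaining from the first: starting from the r=11.5 sphere (377.40 mm²), the cone at (-1.5, 7) partially overlaps it — only the 173.33 mm² overlap (of its 260.03 mm²) is removed, clipping the outline — area = 204.06 mm²; the sphere at (12.5, 6) is absent (|z−center|=16.040 > r=8); Subtracting the remaining from the first: none of the subtracted shapes is present at this height, so the result so far is unchanged — area = 204.06 mm². Checking containment: at z = 8.96 the cross-section extends beyond the z = 7.84 cross-section by about 15.02 mm².

part overhangs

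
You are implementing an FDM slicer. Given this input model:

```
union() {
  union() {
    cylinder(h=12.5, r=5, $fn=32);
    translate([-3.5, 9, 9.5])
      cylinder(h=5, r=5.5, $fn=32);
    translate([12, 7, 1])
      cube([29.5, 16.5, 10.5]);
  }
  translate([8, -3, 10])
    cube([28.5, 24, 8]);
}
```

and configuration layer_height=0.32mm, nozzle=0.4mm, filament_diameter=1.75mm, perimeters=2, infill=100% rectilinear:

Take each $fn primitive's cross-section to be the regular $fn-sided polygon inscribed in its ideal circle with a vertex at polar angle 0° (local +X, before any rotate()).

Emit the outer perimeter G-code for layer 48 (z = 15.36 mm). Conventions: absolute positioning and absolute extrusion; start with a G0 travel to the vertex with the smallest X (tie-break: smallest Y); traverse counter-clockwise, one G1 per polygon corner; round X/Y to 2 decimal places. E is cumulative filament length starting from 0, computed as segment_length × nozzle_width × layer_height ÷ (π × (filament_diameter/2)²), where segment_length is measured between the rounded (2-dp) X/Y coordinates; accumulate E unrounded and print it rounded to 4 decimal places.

G0 X8.00 Y-3.00 Z15.36
G1 X36.50 Y-3.00 E1.5167
G1 X36.50 Y21.00 E2.7939
G1 X8.00 Y21.00 E4.3105
G1 X8.00 Y-3.00 E5.5877

At z = 15.36 mm: the cylinder does not reach this height (z outside [0, 12.5]); the cylinder at (-3.5, 9) does not reach this height (z outside [9.5, 14.5]); the cube at (12, 7) is not intersected at this z (z outside [1, 11.5]); Taking the union: nothing is present at this height; the cube at (8, -3) (footprint 28.5×24) is included at this height; Combining (union): only the 28.5×24 cube at (8, -3) is present, so the union is just that shape — 1 connected region. The outline is a single polygon with 4 vertices. Extrusion per mm of travel: 0.4 × 0.32 / (π × 0.875²) = 0.053216. Accumulating E over each segment gives final E = 5.5877.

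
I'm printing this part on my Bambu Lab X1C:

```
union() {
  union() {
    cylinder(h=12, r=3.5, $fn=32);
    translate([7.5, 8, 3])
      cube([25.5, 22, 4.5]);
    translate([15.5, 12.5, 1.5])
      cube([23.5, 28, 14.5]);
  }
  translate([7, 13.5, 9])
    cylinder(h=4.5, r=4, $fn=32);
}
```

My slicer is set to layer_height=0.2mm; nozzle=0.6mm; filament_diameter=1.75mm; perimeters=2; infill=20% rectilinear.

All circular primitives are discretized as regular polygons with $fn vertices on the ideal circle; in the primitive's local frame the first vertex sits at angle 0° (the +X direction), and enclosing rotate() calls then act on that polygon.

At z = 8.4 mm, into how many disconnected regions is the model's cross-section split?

At z = 8.4 mm: the r=3.5 cylinder contributes a regular 32-gon of circumradius 3.5; the cube at (7.5, 8) does not reach this height (z outside [3, 7.5]); the cube at (15.5, 12.5) is present — its section is the full 23.5×28 rectangle; Taking the union: the 2 present regions are separate (no shared area or edge), so areas and boundary lengths simply add and each stays a separate island — 2 connected regions; the cylinder at (7, 13.5) is absent (z outside [9, 13.5]); Taking the union: only the result so far is present, so the union is just that shape — 2 connected regions. The result has 2 disconnected regions.

2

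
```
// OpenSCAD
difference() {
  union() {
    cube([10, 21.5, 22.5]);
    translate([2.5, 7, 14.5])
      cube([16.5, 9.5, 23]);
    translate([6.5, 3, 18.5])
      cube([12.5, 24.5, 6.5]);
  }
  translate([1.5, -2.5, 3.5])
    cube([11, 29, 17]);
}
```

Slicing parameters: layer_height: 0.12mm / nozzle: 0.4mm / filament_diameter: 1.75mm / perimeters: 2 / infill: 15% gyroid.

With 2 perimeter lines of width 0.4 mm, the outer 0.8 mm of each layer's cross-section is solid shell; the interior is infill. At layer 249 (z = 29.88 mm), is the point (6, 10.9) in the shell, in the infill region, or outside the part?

infill

At z = 29.88 mm: the cube is absent (z outside [0, 22.5]); the 16.5×9.5 cube at (2.5, 7) contributes its full rectangle; the cube at (6.5, 3) does not reach this height (z outside [18.5, 25]); Combining (union): only the 16.5×9.5 cube at (2.5, 7) is present, so the union is just that shape — 1 connected region; the cube at (1.5, -2.5) is not intersected at this z (z outside [3.5, 20.5]); Subtracting the remaining from the first: none of the subtracted shapes is present at this height, so that combined region is unchanged — 1 connected region. Overall, the cross-section is a single solid region. The nearest boundary edge runs (2.50, 16.50)→(2.50, 7.00); distance from the point to it = 3.50 mm. The point is inside the cross-section and 3.50 mm from the nearest boundary — more than the 0.8 mm shell width (2 × 0.4), so it's in the infill interior.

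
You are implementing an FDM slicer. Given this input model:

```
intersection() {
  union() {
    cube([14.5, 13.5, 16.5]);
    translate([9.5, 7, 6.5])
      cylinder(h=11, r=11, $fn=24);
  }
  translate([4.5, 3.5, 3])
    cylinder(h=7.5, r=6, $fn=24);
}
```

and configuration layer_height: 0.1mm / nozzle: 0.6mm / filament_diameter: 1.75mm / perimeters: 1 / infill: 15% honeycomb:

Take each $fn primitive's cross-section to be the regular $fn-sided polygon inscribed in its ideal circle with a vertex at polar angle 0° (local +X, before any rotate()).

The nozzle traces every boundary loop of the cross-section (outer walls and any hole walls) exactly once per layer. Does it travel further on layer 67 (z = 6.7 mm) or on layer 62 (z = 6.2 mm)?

layer 67 (z = 6.7 mm)

Layer 67 (z = 6.7): the 14.5×13.5 cube contributes its full rectangle (perimeter 56.00 mm); the r=11 cylinder at (9.5, 7) contributes a regular 24-gon of circumradius 11 (perimeter = 2·24·11.000·sin(180°/24) = 68.92 mm); Merging all regions: the regions partially overlap (shared area 194.57 mm²), so the edge portions inside another operand are dropped and the merged outline is re-measured after clipping — boundary = 70.15 mm; the r=6 cylinder at (4.5, 3.5) gives a regular 24-gon of circumradius 6 (constant along its height) (perimeter = 2·24·6.000·sin(180°/24) = 37.59 mm); Taking the intersection: the r=6 cylinder at (4.5, 3.5) partially overlaps the result so far; clipping to the common part keeps 105.25 mm² — boundary = 37.35 mm. So its perimeter = 37.35 mm. Layer 62 (z = 6.2): the cube (footprint 14.5×13.5) is included at this height (perimeter 56.00 mm); the cylinder at (9.5, 7) is absent (z outside [6.5, 17.5]); Merging all regions: only the 14.5×13.5 cube is present, so the union is just that shape — boundary = 56.00 mm; the r=6 cylinder at (4.5, 3.5) gives a regular 24-gon of circumradius 6 (constant along its height) (perimeter = 2·24·6.000·sin(180°/24) = 37.59 mm); Keeping only the common overlap: the r=6 cylinder at (4.5, 3.5) partially overlaps the result so far; clipping to the common part keeps 87.34 mm² — boundary = 35.00 mm. So its perimeter = 35.00 mm. Layer 67 is larger (37.35 vs 35.00 mm).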